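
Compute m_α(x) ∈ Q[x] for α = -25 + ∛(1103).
m_α(x) = x^3 + 75x^2 + 1875x + 14522

Set β = α + 25 = ∛(1103), so β^3 = 1103. Then (α + 25)^3 - 1103 = 0, i.e. α is a root of g(x) = (x + 25)^3 - 1103 = x^3 + 75x^2 + 1875x + 14522. Since g(x) = h(x + 25) where h(x) = x^3 - 1103, and h is irreducible over Q (because 1103 is not a perfect cube, so h has no rational root, and a monic cubic with no rational root is irreducible), g is also irreducible (irreducibility is preserved under the substitution x → x + 25). Hence m_α(x) = x^3 + 75x^2 + 1875x + 14522.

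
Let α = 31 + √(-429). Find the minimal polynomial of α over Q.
m_α(x) = x^2 - 62x + 1390

From α - 31 = √(-429), squaring gives (α - 31)^2 = -429, i.e. α^2 - 62α + 961 = -429, so α^2 - 62α + 1390 = 0. The discriminant of x^2 - 62x + 1390 is (-62)^2 - 4·(1390) = 3844 - 5560 = -1716, and 4·(-429) is not a perfect square in Q since -429 is squarefree and ≠ 1. Hence x^2 - 62x + 1390 is irreducible over Q and is the minimal polynomial of α.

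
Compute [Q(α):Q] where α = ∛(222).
[Q(α):Q] = 3

The minimal polynomial of α is x^3 - 222, irreducible over Q since 222 is not a perfect cube (so x^3 - 222 has no rational root). Hence [Q(α):Q] = deg(m_α) = 3.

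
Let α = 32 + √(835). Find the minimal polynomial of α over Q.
m_α(x) = x^2 - 64x + 189

From α - 32 = √(835), squaring gives (α - 32)^2 = 835, i.e. α^2 - 64α + 1024 = 835, so α^2 - 64α + 189 = 0. The discriminant of x^2 - 64x + 189 is (-64)^2 - 4·(189) = 4096 - 756 = 3340, and 4·(835) is not a perfect square in Q since 835 is squarefree and ≠ 1. Hence x^2 - 64x + 189 is irreducible over Q and is the minimal polynomial of α.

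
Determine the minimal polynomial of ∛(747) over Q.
m_α(x) = x^3 - 747

α satisfies α^3 = 747, so x^3 - 747 annihilates α. By the rational root test, a rational root p/q (in lowest terms) of x^3 - 747 would satisfy p^3 = 747 q^3, forcing q = 1 and p^3 = 747; but 747 is not a perfect cube, contradiction. A monic cubic over Q with no rational root is irreducible (any nontrivial factorization would include a linear factor). Hence x^3 - 747 is the minimal polynomial of α, and in particular [Q(α):Q] = 3.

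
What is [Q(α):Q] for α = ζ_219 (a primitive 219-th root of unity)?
[Q(α):Q] = 144

The minimal polynomial of ζ_219 over Q is the 219-th cyclotomic polynomial Φ_219(x), which is irreducible over Q and has degree φ(219) = 144. Hence [Q(α):Q] = φ(219) = 144.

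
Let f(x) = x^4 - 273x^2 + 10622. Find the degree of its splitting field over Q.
[K : Q] = 4

Solving the quadratic in x^2: x^2 = (273 ± √(273^2 - 4·10622))/2 = (273 ± √32041)/2 = (273 ± 179)/2, giving x^2 = 47 or x^2 = 226. So f(x) = (x^2 - 47)(x^2 - 226) and the roots of f are ±√47, ±√226. Hence the splitting field is K = Q(√47, √226). Since 47 and 226 are distinct squarefree integers > 1, their product 10622 is not a perfect square, so √226 ∉ Q(√47). By the tower law [K:Q] = [Q(√47,√226):Q(√47)] · [Q(√47):Q] = 2 · 2 = 4.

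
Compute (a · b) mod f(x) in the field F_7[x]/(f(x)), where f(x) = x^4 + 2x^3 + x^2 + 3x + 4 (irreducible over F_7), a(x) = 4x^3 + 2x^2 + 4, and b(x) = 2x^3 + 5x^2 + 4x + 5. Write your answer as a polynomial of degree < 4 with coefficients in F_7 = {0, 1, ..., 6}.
a · b ≡ 6x + 5 (mod f(x))

Multiply in F_7[x]: a(x)·b(x) = (4x^3 + 2x^2 + 4)·(2x^3 + 5x^2 + 4x + 5) = x^6 + 3x^5 + 5x^4 + x^3 + 2x^2 + 2x + 6. This has degree ≥ 4, so divide by f(x) over F_7: x^6 + 3x^5 + 5x^4 + x^3 + 2x^2 + 2x + 6 = (x^2 + x + 2)·(x^4 + 2x^3 + x^2 + 3x + 4) + (6x + 5). Hence a·b ≡ 6x + 5 (mod f). (F_7[x]/(f) is a field with 7^4 = 2401 elements since f is irreducible of degree 4.)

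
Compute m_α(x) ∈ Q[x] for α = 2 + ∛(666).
m_α(x) = x^3 - 6x^2 + 12x - 674

Set β = α - 2 = ∛(666), so β^3 = 666. Then (α - 2)^3 - 666 = 0, i.e. α is a root of g(x) = (x - 2)^3 - 666 = x^3 - 6x^2 + 12x - 674. Since g(x) = h(x - 2) where h(x) = x^3 - 666, and h is irreducible over Q (because 666 is not a perfect cube, so h has no rational root, and a monic cubic with no rational root is irreducible), g is also irreducible (irreducibility is preserved under the substitution x → x - 2). Hence m_α(x) = x^3 - 6x^2 + 12x - 674.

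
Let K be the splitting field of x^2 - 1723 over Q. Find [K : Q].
[K : Q] = 2

f(x) = x^2 - 1723 factors as (x - √1723)(x + √1723). The splitting field is K = Q(√1723). Since 1723 is squarefree and > 1, it is not a perfect square, so x^2 - 1723 is irreducible over Q and [Q(√1723) : Q] = 2. Hence [K : Q] = 2.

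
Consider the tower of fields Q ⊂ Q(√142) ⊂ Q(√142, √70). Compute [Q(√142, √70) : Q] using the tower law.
[Q(√142, √70) : Q] = 4

[Q(√142):Q] = 2 (min poly x^2 - 142, irreducible since 142 is squarefree > 1). For the top step, suppose √70 ∈ Q(√142), say √70 = c + d√142 with c, d ∈ Q. Squaring: 70 = c^2 + 142d^2 + 2cd√142. Since √142 ∉ Q this forces 2cd = 0. If d = 0 then √70 = c ∈ Q, contradicting 70 squarefree > 1. If c = 0 then 70 = 142d^2, so 142·70 = (142d)^2 is a perfect square in Q — but 142·70 = 9940 is not a perfect square (since 142 and 70 are distinct squarefree integers). Contradiction. Hence √70 ∉ Q(√142), so x^2 - 70 stays irreducible over Q(√142) and [Q(√142, √70) : Q(√142)] = 2. By the tower law, [Q(√142, √70) : Q] = 2 · 2 = 4.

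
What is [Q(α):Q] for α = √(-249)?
[Q(α):Q] = 2

[Q(α):Q] equals the degree of the minimal polynomial of α. Here α^2 = -249 and x^2 + 249 is irreducible (d = -249 is squarefree, ≠ 1, hence not a square), so deg(m_α) = 2. Thus [Q(α):Q] = 2.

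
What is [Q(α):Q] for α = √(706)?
[Q(α):Q] = 2

[Q(α):Q] equals the degree of the minimal polynomial of α. Here α^2 = 706 and x^2 - 706 is irreducible (d = 706 is squarefree, ≠ 1, hence not a square), so deg(m_α) = 2. Thus [Q(α):Q] = 2.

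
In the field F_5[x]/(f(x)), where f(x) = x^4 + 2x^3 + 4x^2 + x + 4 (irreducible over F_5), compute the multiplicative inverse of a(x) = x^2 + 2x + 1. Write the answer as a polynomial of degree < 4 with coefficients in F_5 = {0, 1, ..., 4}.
a(x)^(-1) ≡ 4x^2 + 2 (mod f(x))

Since f is irreducible over F_5, F_5[x]/(f) is a field and a(x) ≠ 0 has an inverse. Apply the extended Euclidean algorithm to f(x) and a(x) in F_5[x]: f(x) = (x^2 + 3)·a(x) + (1). The last nonzero remainder is the constant 1 = gcd(f, a) in F_5. Back-substituting through the division chain expresses 1 = s(x)·a(x) + t(x)·f(x) with s(x) ≡ 4x^2 + 2 (mod f), so a(x)^(-1) ≡ s(x) = 4x^2 + 2 (mod f). Check: (x^2 + 2x + 1)·(4x^2 + 2) = 4x^4 + 3x^3 + x^2 + 4x + 2 ≡ 1 (mod x^4 + 2x^3 + 4x^2 + x + 4).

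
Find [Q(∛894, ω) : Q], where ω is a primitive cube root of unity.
[Q(∛894, ω) : Q] = 6

[Q(∛894):Q] = 3 (min poly x^3 - 894, irreducible since 894 is not a perfect cube). [Q(ω):Q] = 2 (min poly x^2 + x + 1). Since Q(∛894) ⊂ R and ω ∉ R, we have ω ∉ Q(∛894), so x^2 + x + 1 remains irreducible over Q(∛894) and [Q(∛894, ω) : Q(∛894)] = 2. By the tower law, [Q(∛894, ω) : Q] = 3 · 2 = 6. (In fact Q(∛894, ω) is the splitting field of x^3 - 894 over Q.)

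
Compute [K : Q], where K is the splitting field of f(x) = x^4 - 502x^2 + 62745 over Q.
[K : Q] = 4

Solving the quadratic in x^2: x^2 = (502 ± √(502^2 - 4·62745))/2 = (502 ± √1024)/2 = (502 ± 32)/2, giving x^2 = 267 or x^2 = 235. So f(x) = (x^2 - 267)(x^2 - 235) and the roots of f are ±√267, ±√235. Hence the splitting field is K = Q(√267, √235). Since 267 and 235 are distinct squarefree integers > 1, their product 62745 is not a perfect square, so √235 ∉ Q(√267). By the tower law [K:Q] = [Q(√267,√235):Q(√267)] · [Q(√267):Q] = 2 · 2 = 4.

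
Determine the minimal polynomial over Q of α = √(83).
m_α(x) = x^2 - 83

α satisfies α^2 - 83 = 0, so x^2 - 83 annihilates α. Since d = 83 is squarefree and ≠ 1, it is not a perfect square in Q, so x^2 - 83 has no rational root and is therefore irreducible over Q (a degree-2 polynomial over a field is irreducible iff it has no root). Hence m_α(x) = x^2 - 83.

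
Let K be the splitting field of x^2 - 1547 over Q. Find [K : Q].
[K : Q] = 2

f(x) = x^2 - 1547 factors as (x - √1547)(x + √1547). The splitting field is K = Q(√1547). Since 1547 is squarefree and > 1, it is not a perfect square, so x^2 - 1547 is irreducible over Q and [Q(√1547) : Q] = 2. Hence [K : Q] = 2.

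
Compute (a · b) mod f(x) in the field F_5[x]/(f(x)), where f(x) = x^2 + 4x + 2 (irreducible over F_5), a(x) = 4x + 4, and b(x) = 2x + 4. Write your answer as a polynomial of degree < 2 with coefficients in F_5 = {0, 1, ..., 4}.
a · b ≡ 2x (mod f(x))

Multiply in F_5[x]: a(x)·b(x) = (4x + 4)·(2x + 4) = 3x^2 + 4x + 1. This has degree ≥ 2, so divide by f(x) over F_5: 3x^2 + 4x + 1 = (3)·(x^2 + 4x + 2) + (2x). Hence a·b ≡ 2x (mod f). (F_5[x]/(f) is a field with 5^2 = 25 elements since f is irreducible of degree 2.)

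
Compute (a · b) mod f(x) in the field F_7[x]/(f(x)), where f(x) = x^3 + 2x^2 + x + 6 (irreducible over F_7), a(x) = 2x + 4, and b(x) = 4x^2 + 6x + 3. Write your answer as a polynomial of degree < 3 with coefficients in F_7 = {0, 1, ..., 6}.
a · b ≡ 5x^2 + x + 6 (mod f(x))

Multiply in F_7[x]: a(x)·b(x) = (2x + 4)·(4x^2 + 6x + 3) = x^3 + 2x + 5. This has degree ≥ 3, so divide by f(x) over F_7: x^3 + 2x + 5 = (1)·(x^3 + 2x^2 + x + 6) + (5x^2 + x + 6). Hence a·b ≡ 5x^2 + x + 6 (mod f). (F_7[x]/(f) is a field with 7^3 = 343 elements since f is irreducible of degree 3.)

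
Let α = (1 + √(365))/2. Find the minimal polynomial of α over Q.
m_α(x) = x^2 - x - 91

From 2α - 1 = √(365), squaring gives (2α - 1)^2 = 365, i.e. 4α^2 - 4α + 1 = 365, so α^2 - α + (1 - 365)/4 = 0. Since 365 ≡ 1 (mod 4), (1 - 365)/4 = -91 ∈ Z. The polynomial x^2 - x - 91 has discriminant 1 - 4·(-91) = 365, which is not a perfect square in Q (d = 365 is squarefree and ≠ 1), so x^2 - x - 91 is irreducible over Q. It is the minimal polynomial of α.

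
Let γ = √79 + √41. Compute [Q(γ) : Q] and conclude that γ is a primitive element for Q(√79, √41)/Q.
[Q(γ) : Q] = 4 (equivalently, Q(γ) = Q(√79, √41))

Obviously Q(γ) ⊆ Q(√79, √41), and [Q(√79, √41):Q] = 4 (since 79, 41 are distinct squarefree integers > 1 with 3239 not a perfect square). To show equality we compute the minimal polynomial of γ. From γ = √79 + √41: γ^2 = 79 + 2√(3239) + 41 = 120 + 2√(3239), so γ^2 - 120 = 2√(3239); squaring, (γ^2 - 120)^2 = 4·3239, i.e. γ^4 - 240γ^2 + 14400 - 12956 = 0, i.e. γ^4 - 240γ^2 + 1444 = 0. So γ is a root of x^4 - 240x^2 + 1444. This polynomial is irreducible over Q: it has no rational root (each ±√79 ± √41 is irrational), and any factorization into two quadratics over Q would force √(3239) ∈ Q (pairing opposite roots) or √79, √41 ∈ Q (other pairings), all impossible. Hence [Q(γ):Q] = 4 = [Q(√79, √41):Q], so Q(γ) = Q(√79, √41).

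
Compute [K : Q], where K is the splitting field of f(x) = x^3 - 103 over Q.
[K : Q] = 6

The roots of x^3 - 103 are ∛103, ω∛103, ω^2∛103 where ω = e^(2πi/3) is a primitive cube root of unity, so K = Q(∛103, ω). Now [Q(∛103):Q] = 3 (since 103 is not a perfect cube, x^3 - 103 is irreducible) and [Q(ω):Q] = 2. Both 2 and 3 divide [K:Q], and [K:Q] ≤ 3·2 = 6, so [K:Q] = 6. (Equivalently: Q(∛103) ⊂ R but ω ∉ R, so [K : Q(∛103)] = 2.)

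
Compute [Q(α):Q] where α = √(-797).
[Q(α):Q] = 2

[Q(α):Q] equals the degree of the minimal polynomial of α. Here α^2 = -797 and x^2 + 797 is irreducible (d = -797 is squarefree, ≠ 1, hence not a square), so deg(m_α) = 2. Thus [Q(α):Q] = 2.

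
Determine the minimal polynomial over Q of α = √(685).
m_α(x) = x^2 - 685

α satisfies α^2 - 685 = 0, so x^2 - 685 annihilates α. Since d = 685 is squarefree and ≠ 1, it is not a perfect square in Q, so x^2 - 685 has no rational root and is therefore irreducible over Q (a degree-2 polynomial over a field is irreducible iff it has no root). Hence m_α(x) = x^2 - 685.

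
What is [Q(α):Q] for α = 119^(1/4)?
[Q(α):Q] = 4

α is a root of x^4 - 119. By Eisenstein's criterion at the prime p = 7 (which divides the constant term 119 but p^2 = 49 does not, since 119 is squarefree), x^4 - 119 is irreducible over Q. Hence [Q(α):Q] = 4.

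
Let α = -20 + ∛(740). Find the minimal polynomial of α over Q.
m_α(x) = x^3 + 60x^2 + 1200x + 7260

Set β = α + 20 = ∛(740), so β^3 = 740. Then (α + 20)^3 - 740 = 0, i.e. α is a root of g(x) = (x + 20)^3 - 740 = x^3 + 60x^2 + 1200x + 7260. Since g(x) = h(x + 20) where h(x) = x^3 - 740, and h is irreducible over Q (because 740 is not a perfect cube, so h has no rational root, and a monic cubic with no rational root is irreducible), g is also irreducible (irreducibility is preserved under the substitution x → x + 20). Hence m_α(x) = x^3 + 60x^2 + 1200x + 7260.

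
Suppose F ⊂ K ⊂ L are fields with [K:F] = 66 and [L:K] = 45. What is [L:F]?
[L:F] = 2970

The tower law says that for any tower of field extensions F ⊂ K ⊂ L with finite degrees, [L:F] = [L:K] · [K:F]. Here this gives [L:F] = 45 · 66 = 2970.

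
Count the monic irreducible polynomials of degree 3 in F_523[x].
There are 47685048 monic irreducible polynomials of degree 3 over F_523

Each element of F_{523^3} that lies in no proper subfield is a root of exactly one monic irreducible of degree 3 over F_523, and each such polynomial has 3 distinct roots in F_{523^3}. By Möbius inversion the count is N_523(3) = (1/3) Σ_{d|3} μ(3/d) · 523^d = (1/3)(μ(3)·523^1 + μ(1)·523^3) = 143055144/3 = 47685048.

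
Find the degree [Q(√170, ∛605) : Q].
[Q(√170, ∛605) : Q] = 6

Let L = Q(√170, ∛605). Since Q(√170) ⊂ L and [Q(√170):Q] = 2, the tower law gives 2 | [L:Q]. Likewise Q(∛605) ⊂ L with [Q(∛605):Q] = 3 (because 605 is not a perfect cube), so 3 | [L:Q]. As gcd(2,3) = 1, [L:Q] is divisible by 6. Conversely L is generated over Q by √170 and ∛605, so [L:Q] ≤ 2·3 = 6. Therefore [Q(√170, ∛605) : Q] = 6.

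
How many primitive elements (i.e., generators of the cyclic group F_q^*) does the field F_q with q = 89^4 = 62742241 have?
There are φ(62742240) = 14254080 primitive elements

F_q^* is cyclic of order q - 1 = 62742240. A cyclic group of order m has exactly φ(m) generators. Here m = 62742240 = 2^5 · 3^2 · 5 · 11 · 17 · 233, so the number of primitive elements is φ(62742240) = 14254080.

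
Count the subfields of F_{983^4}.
F_{983^4} has 3 subfields

The subfields of F_{p^n} are exactly the fields F_{p^d} for d | n (each is the fixed field of the unique index-d subgroup of Gal(F_{p^n}/F_p) ≅ Z/nZ). The divisors of n = 4 are {1, 2, 4}, giving 3 subfields: F_{983^1}, F_{983^2}, F_{983^4}.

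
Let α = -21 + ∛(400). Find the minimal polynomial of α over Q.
m_α(x) = x^3 + 63x^2 + 1323x + 8861

Set β = α + 21 = ∛(400), so β^3 = 400. Then (α + 21)^3 - 400 = 0, i.e. α is a root of g(x) = (x + 21)^3 - 400 = x^3 + 63x^2 + 1323x + 8861. Since g(x) = h(x + 21) where h(x) = x^3 - 400, and h is irreducible over Q (because 400 is not a perfect cube, so h has no rational root, and a monic cubic with no rational root is irreducible), g is also irreducible (irreducibility is preserved under the substitution x → x + 21). Hence m_α(x) = x^3 + 63x^2 + 1323x + 8861.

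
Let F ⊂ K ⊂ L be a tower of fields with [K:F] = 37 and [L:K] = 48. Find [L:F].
[L:F] = 1776

The tower law says that for any tower of field extensions F ⊂ K ⊂ L with finite degrees, [L:F] = [L:K] · [K:F]. Here this gives [L:F] = 48 · 37 = 1776.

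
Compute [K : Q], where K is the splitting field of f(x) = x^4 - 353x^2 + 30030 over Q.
[K : Q] = 4

Solving the quadratic in x^2: x^2 = (353 ± √(353^2 - 4·30030))/2 = (353 ± √4489)/2 = (353 ± 67)/2, giving x^2 = 210 or x^2 = 143. So f(x) = (x^2 - 210)(x^2 - 143) and the roots of f are ±√210, ±√143. Hence the splitting field is K = Q(√210, √143). Since 210 and 143 are distinct squarefree integers > 1, their product 30030 is not a perfect square, so √143 ∉ Q(√210). By the tower law [K:Q] = [Q(√210,√143):Q(√210)] · [Q(√210):Q] = 2 · 2 = 4.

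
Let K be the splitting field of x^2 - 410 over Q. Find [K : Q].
[K : Q] = 2

f(x) = x^2 - 410 factors as (x - √410)(x + √410). The splitting field is K = Q(√410). Since 410 is squarefree and > 1, it is not a perfect square, so x^2 - 410 is irreducible over Q and [Q(√410) : Q] = 2. Hence [K : Q] = 2.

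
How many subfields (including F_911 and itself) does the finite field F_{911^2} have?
F_{911^2} has 2 subfields

The subfields of F_{p^n} are exactly the fields F_{p^d} for d | n (each is the fixed field of the unique index-d subgroup of Gal(F_{p^n}/F_p) ≅ Z/nZ). The divisors of n = 2 are {1, 2}, giving 2 subfields: F_{911^1}, F_{911^2}.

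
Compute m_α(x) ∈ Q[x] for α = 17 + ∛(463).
m_α(x) = x^3 - 51x^2 + 867x - 5376

Set β = α - 17 = ∛(463), so β^3 = 463. Then (α - 17)^3 - 463 = 0, i.e. α is a root of g(x) = (x - 17)^3 - 463 = x^3 - 51x^2 + 867x - 5376. Since g(x) = h(x - 17) where h(x) = x^3 - 463, and h is irreducible over Q (because 463 is not a perfect cube, so h has no rational root, and a monic cubic with no rational root is irreducible), g is also irreducible (irreducibility is preserved under the substitution x → x - 17). Hence m_α(x) = x^3 - 51x^2 + 867x - 5376.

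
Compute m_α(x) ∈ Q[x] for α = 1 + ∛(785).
m_α(x) = x^3 - 3x^2 + 3x - 786

Set β = α - 1 = ∛(785), so β^3 = 785. Then (α - 1)^3 - 785 = 0, i.e. α is a root of g(x) = (x - 1)^3 - 785 = x^3 - 3x^2 + 3x - 786. Since g(x) = h(x - 1) where h(x) = x^3 - 785, and h is irreducible over Q (because 785 is not a perfect cube, so h has no rational root, and a monic cubic with no rational root is irreducible), g is also irreducible (irreducibility is preserved under the substitution x → x - 1). Hence m_α(x) = x^3 - 3x^2 + 3x - 786.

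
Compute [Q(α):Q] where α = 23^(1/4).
[Q(α):Q] = 4

α is a root of x^4 - 23. By Eisenstein's criterion at the prime p = 23 (which divides the constant term 23 but p^2 = 529 does not, since 23 is squarefree), x^4 - 23 is irreducible over Q. Hence [Q(α):Q] = 4.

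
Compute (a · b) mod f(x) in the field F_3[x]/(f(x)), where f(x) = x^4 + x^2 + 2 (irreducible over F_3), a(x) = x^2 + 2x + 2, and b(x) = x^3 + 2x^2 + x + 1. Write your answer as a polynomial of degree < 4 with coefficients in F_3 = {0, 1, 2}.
a · b ≡ 2x (mod f(x))

Multiply in F_3[x]: a(x)·b(x) = (x^2 + 2x + 2)·(x^3 + 2x^2 + x + 1) = x^5 + x^4 + x^3 + x^2 + x + 2. This has degree ≥ 4, so divide by f(x) over F_3: x^5 + x^4 + x^3 + x^2 + x + 2 = (x + 1)·(x^4 + x^2 + 2) + (2x). Hence a·b ≡ 2x (mod f). (F_3[x]/(f) is a field with 3^4 = 81 elements since f is irreducible of degree 4.)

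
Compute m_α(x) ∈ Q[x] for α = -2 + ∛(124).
m_α(x) = x^3 + 6x^2 + 12x - 116

Set β = α + 2 = ∛(124), so β^3 = 124. Then (α + 2)^3 - 124 = 0, i.e. α is a root of g(x) = (x + 2)^3 - 124 = x^3 + 6x^2 + 12x - 116. Since g(x) = h(x + 2) where h(x) = x^3 - 124, and h is irreducible over Q (because 124 is not a perfect cube, so h has no rational root, and a monic cubic with no rational root is irreducible), g is also irreducible (irreducibility is preserved under the substitution x → x + 2). Hence m_α(x) = x^3 + 6x^2 + 12x - 116.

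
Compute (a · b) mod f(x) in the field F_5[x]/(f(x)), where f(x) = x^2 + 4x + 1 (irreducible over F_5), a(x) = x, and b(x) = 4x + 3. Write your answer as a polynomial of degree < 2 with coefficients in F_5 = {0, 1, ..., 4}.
a · b ≡ 2x + 1 (mod f(x))

Multiply in F_5[x]: a(x)·b(x) = (x)·(4x + 3) = 4x^2 + 3x. This has degree ≥ 2, so divide by f(x) over F_5: 4x^2 + 3x = (4)·(x^2 + 4x + 1) + (2x + 1). Hence a·b ≡ 2x + 1 (mod f). (F_5[x]/(f) is a field with 5^2 = 25 elements since f is irreducible of degree 2.)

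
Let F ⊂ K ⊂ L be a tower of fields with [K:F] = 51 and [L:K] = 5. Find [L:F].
[L:F] = 255

The tower law says that for any tower of field extensions F ⊂ K ⊂ L with finite degrees, [L:F] = [L:K] · [K:F]. Here this gives [L:F] = 5 · 51 = 255.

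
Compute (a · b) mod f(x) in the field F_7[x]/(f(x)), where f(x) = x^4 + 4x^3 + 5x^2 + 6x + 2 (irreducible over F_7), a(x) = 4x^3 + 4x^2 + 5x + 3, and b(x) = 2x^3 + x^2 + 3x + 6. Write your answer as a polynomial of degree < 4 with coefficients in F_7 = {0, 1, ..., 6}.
a · b ≡ 3x^3 + 5x^2 + 5x + 5 (mod f(x))

Multiply in F_7[x]: a(x)·b(x) = (4x^3 + 4x^2 + 5x + 3)·(2x^3 + x^2 + 3x + 6) = x^6 + 5x^5 + 5x^4 + 5x^3 + 4x + 4. This has degree ≥ 4, so divide by f(x) over F_7: x^6 + 5x^5 + 5x^4 + 5x^3 + 4x + 4 = (x^2 + x + 3)·(x^4 + 4x^3 + 5x^2 + 6x + 2) + (3x^3 + 5x^2 + 5x + 5). Hence a·b ≡ 3x^3 + 5x^2 + 5x + 5 (mod f). (F_7[x]/(f) is a field with 7^4 = 2401 elements since f is irreducible of degree 4.)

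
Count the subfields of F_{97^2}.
F_{97^2} has 2 subfields

The subfields of F_{p^n} are exactly the fields F_{p^d} for d | n (each is the fixed field of the unique index-d subgroup of Gal(F_{p^n}/F_p) ≅ Z/nZ). The divisors of n = 2 are {1, 2}, giving 2 subfields: F_{97^1}, F_{97^2}.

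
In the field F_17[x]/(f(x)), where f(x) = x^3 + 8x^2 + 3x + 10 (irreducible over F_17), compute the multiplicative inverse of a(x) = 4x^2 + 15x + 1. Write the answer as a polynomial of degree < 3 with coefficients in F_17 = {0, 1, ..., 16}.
a(x)^(-1) ≡ 13x^2 + 15x + 6 (mod f(x))

Since f is irreducible over F_17, F_17[x]/(f) is a field and a(x) ≠ 0 has an inverse. Apply the extended Euclidean algorithm to f(x) and a(x) in F_17[x]: f(x) = (13x)·a(x) + (7x + 10);  a(x) = (3x + 10)·(7x + 10) + (3). The last nonzero remainder is the constant 3 = gcd(f, a) in F_17. Back-substituting through the division chain expresses 3 = s(x)·a(x) + t(x)·f(x) with s(x) ≡ 5x^2 + 11x + 1 (mod f), so (5x^2 + 11x + 1)·a(x) ≡ 3 (mod f). Multiplying by 3^(-1) ≡ 6 in F_17 gives a(x)^(-1) ≡ 6·(5x^2 + 11x + 1) ≡ 13x^2 + 15x + 6 (mod f). Check: (4x^2 + 15x + 1)·(13x^2 + 15x + 6) = x^4 + 7x^2 + 3x + 6 ≡ 1 (mod x^3 + 8x^2 + 3x + 10).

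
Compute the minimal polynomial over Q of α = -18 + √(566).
m_α(x) = x^2 + 36x - 242

From α + 18 = √(566), squaring gives (α + 18)^2 = 566, i.e. α^2 + 36α + 324 = 566, so α^2 + 36α - 242 = 0. The discriminant of x^2 + 36x - 242 is (36)^2 - 4·(-242) = 1296 + 968 = 2264, and 4·(566) is not a perfect square in Q since 566 is squarefree and ≠ 1. Hence x^2 + 36x - 242 is irreducible over Q and is the minimal polynomial of α.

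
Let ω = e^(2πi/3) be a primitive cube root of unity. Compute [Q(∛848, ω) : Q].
[Q(∛848, ω) : Q] = 6

[Q(∛848):Q] = 3 (min poly x^3 - 848, irreducible since 848 is not a perfect cube). [Q(ω):Q] = 2 (min poly x^2 + x + 1). Since Q(∛848) ⊂ R and ω ∉ R, we have ω ∉ Q(∛848), so x^2 + x + 1 remains irreducible over Q(∛848) and [Q(∛848, ω) : Q(∛848)] = 2. By the tower law, [Q(∛848, ω) : Q] = 3 · 2 = 6. (In fact Q(∛848, ω) is the splitting field of x^3 - 848 over Q.)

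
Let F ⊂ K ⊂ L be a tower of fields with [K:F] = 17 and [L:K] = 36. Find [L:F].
[L:F] = 612

The tower law says that for any tower of field extensions F ⊂ K ⊂ L with finite degrees, [L:F] = [L:K] · [K:F]. Here this gives [L:F] = 36 · 17 = 612.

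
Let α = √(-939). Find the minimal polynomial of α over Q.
m_α(x) = x^2 + 939

α satisfies α^2 + 939 = 0, so x^2 + 939 annihilates α. Since d = -939 is squarefree and ≠ 1, it is not a perfect square in Q, so x^2 + 939 has no rational root and is therefore irreducible over Q (a degree-2 polynomial over a field is irreducible iff it has no root). Hence m_α(x) = x^2 + 939.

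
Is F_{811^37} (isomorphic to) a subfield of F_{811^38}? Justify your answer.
No: F_{811^37} is not a subfield of F_{811^38}

F_{p^m} embeds in F_{p^n} iff m | n. Here 37 ∤ 38 (since 38 = 1·37 + 1 with remainder 1 ≠ 0), so F_{811^37} is not a subfield of F_{811^38}. Equivalently: if it were, the tower law would give 37 = [F_{811^37}:F_811] dividing [F_{811^38}:F_811] = 38, contradiction.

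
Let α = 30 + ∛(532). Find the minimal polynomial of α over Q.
m_α(x) = x^3 - 90x^2 + 2700x - 27532

Set β = α - 30 = ∛(532), so β^3 = 532. Then (α - 30)^3 - 532 = 0, i.e. α is a root of g(x) = (x - 30)^3 - 532 = x^3 - 90x^2 + 2700x - 27532. Since g(x) = h(x - 30) where h(x) = x^3 - 532, and h is irreducible over Q (because 532 is not a perfect cube, so h has no rational root, and a monic cubic with no rational root is irreducible), g is also irreducible (irreducibility is preserved under the substitution x → x - 30). Hence m_α(x) = x^3 - 90x^2 + 2700x - 27532.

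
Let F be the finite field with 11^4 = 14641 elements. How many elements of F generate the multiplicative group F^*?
There are φ(14640) = 3840 primitive elements

F_q^* is cyclic of order q - 1 = 14640. A cyclic group of order m has exactly φ(m) generators. Here m = 14640 = 2^4 · 3 · 5 · 61, so the number of primitive elements is φ(14640) = 3840.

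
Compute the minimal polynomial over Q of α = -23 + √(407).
m_α(x) = x^2 + 46x + 122

From α + 23 = √(407), squaring gives (α + 23)^2 = 407, i.e. α^2 + 46α + 529 = 407, so α^2 + 46α + 122 = 0. The discriminant of x^2 + 46x + 122 is (46)^2 - 4·(122) = 2116 - 488 = 1628, and 4·(407) is not a perfect square in Q since 407 is squarefree and ≠ 1. Hence x^2 + 46x + 122 is irreducible over Q and is the minimal polynomial of α.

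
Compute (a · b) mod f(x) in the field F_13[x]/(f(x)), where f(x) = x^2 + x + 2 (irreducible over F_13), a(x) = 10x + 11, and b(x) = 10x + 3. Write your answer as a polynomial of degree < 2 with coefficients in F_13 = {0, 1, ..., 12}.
a · b ≡ x + 2 (mod f(x))

Multiply in F_13[x]: a(x)·b(x) = (10x + 11)·(10x + 3) = 9x^2 + 10x + 7. This has degree ≥ 2, so divide by f(x) over F_13: 9x^2 + 10x + 7 = (9)·(x^2 + x + 2) + (x + 2). Hence a·b ≡ x + 2 (mod f). (F_13[x]/(f) is a field with 13^2 = 169 elements since f is irreducible of degree 2.)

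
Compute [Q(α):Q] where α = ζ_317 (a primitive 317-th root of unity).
[Q(α):Q] = 316

The minimal polynomial of ζ_317 over Q is the 317-th cyclotomic polynomial Φ_317(x), which is irreducible over Q and has degree φ(317) = 316. Hence [Q(α):Q] = φ(317) = 316.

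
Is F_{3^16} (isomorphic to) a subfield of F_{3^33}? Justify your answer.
No: F_{3^16} is not a subfield of F_{3^33}

F_{p^m} embeds in F_{p^n} iff m | n. Here 16 ∤ 33 (since 33 = 2·16 + 1 with remainder 1 ≠ 0), so F_{3^16} is not a subfield of F_{3^33}. Equivalently: if it were, the tower law would give 16 = [F_{3^16}:F_3] dividing [F_{3^33}:F_3] = 33, contradiction.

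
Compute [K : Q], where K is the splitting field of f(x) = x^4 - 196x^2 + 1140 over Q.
[K : Q] = 4

Solving the quadratic in x^2: x^2 = (196 ± √(196^2 - 4·1140))/2 = (196 ± √33856)/2 = (196 ± 184)/2, giving x^2 = 190 or x^2 = 6. So f(x) = (x^2 - 190)(x^2 - 6) and the roots of f are ±√190, ±√6. Hence the splitting field is K = Q(√190, √6). Since 190 and 6 are distinct squarefree integers > 1, their product 1140 is not a perfect square, so √6 ∉ Q(√190). By the tower law [K:Q] = [Q(√190,√6):Q(√190)] · [Q(√190):Q] = 2 · 2 = 4.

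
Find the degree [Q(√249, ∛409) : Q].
[Q(√249, ∛409) : Q] = 6

Let L = Q(√249, ∛409). Since Q(√249) ⊂ L and [Q(√249):Q] = 2, the tower law gives 2 | [L:Q]. Likewise Q(∛409) ⊂ L with [Q(∛409):Q] = 3 (because 409 is not a perfect cube), so 3 | [L:Q]. As gcd(2,3) = 1, [L:Q] is divisible by 6. Conversely L is generated over Q by √249 and ∛409, so [L:Q] ≤ 2·3 = 6. Therefore [Q(√249, ∛409) : Q] = 6.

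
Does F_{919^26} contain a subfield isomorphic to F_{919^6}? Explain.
No: F_{919^6} is not a subfield of F_{919^26}

F_{p^m} embeds in F_{p^n} iff m | n. Here 6 ∤ 26 (since 26 = 4·6 + 2 with remainder 2 ≠ 0), so F_{919^6} is not a subfield of F_{919^26}. Equivalently: if it were, the tower law would give 6 = [F_{919^6}:F_919] dividing [F_{919^26}:F_919] = 26, contradiction.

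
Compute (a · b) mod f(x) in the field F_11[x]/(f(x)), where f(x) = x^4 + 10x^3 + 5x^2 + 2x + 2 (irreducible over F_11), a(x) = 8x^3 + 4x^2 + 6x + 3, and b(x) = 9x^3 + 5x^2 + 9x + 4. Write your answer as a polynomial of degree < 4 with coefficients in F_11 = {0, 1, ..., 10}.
a · b ≡ 8x^2 + 8x + 1 (mod f(x))

Multiply in F_11[x]: a(x)·b(x) = (8x^3 + 4x^2 + 6x + 3)·(9x^3 + 5x^2 + 9x + 4) = 6x^6 + 10x^5 + 3x^4 + 4x^3 + 8x^2 + 7x + 1. This has degree ≥ 4, so divide by f(x) over F_11: 6x^6 + 10x^5 + 3x^4 + 4x^3 + 8x^2 + 7x + 1 = (6x^2 + 5x)·(x^4 + 10x^3 + 5x^2 + 2x + 2) + (8x^2 + 8x + 1). Hence a·b ≡ 8x^2 + 8x + 1 (mod f). (F_11[x]/(f) is a field with 11^4 = 14641 elements since f is irreducible of degree 4.)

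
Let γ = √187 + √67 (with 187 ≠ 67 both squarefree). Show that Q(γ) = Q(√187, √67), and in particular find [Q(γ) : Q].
[Q(γ) : Q] = 4 (equivalently, Q(γ) = Q(√187, √67))

Obviously Q(γ) ⊆ Q(√187, √67), and [Q(√187, √67):Q] = 4 (since 187, 67 are distinct squarefree integers > 1 with 12529 not a perfect square). To show equality we compute the minimal polynomial of γ. From γ = √187 + √67: γ^2 = 187 + 2√(12529) + 67 = 254 + 2√(12529), so γ^2 - 254 = 2√(12529); squaring, (γ^2 - 254)^2 = 4·12529, i.e. γ^4 - 508γ^2 + 64516 - 50116 = 0, i.e. γ^4 - 508γ^2 + 14400 = 0. So γ is a root of x^4 - 508x^2 + 14400. This polynomial is irreducible over Q: it has no rational root (each ±√187 ± √67 is irrational), and any factorization into two quadratics over Q would force √(12529) ∈ Q (pairing opposite roots) or √187, √67 ∈ Q (other pairings), all impossible. Hence [Q(γ):Q] = 4 = [Q(√187, √67):Q], so Q(γ) = Q(√187, √67).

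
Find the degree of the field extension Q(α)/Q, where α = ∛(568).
[Q(α):Q] = 3

The minimal polynomial of α is x^3 - 568, irreducible over Q since 568 is not a perfect cube (so x^3 - 568 has no rational root). Hence [Q(α):Q] = deg(m_α) = 3.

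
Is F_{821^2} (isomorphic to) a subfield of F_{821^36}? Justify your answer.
Yes: F_{821^2} is a subfield of F_{821^36}

F_{p^m} embeds in F_{p^n} iff m | n (since F_{p^n} is the splitting field of x^(p^n) - x, and F_{p^m} ⊂ F_{p^n} forces p^n to be a power of p^m, i.e. m | n; conversely if m | n then every root of x^(p^m) - x is a root of x^(p^n) - x). Here 2 | 36 (since 36 = 18·2), so F_{821^2} is a subfield of F_{821^36}, and [F_{821^36} : F_{821^2}] = 36/2 = 18.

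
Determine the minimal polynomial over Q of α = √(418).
m_α(x) = x^2 - 418

α satisfies α^2 - 418 = 0, so x^2 - 418 annihilates α. Since d = 418 is squarefree and ≠ 1, it is not a perfect square in Q, so x^2 - 418 has no rational root and is therefore irreducible over Q (a degree-2 polynomial over a field is irreducible iff it has no root). Hence m_α(x) = x^2 - 418.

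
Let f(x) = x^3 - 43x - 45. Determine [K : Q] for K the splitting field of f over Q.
[K : Q] = 6

By the rational root test, any rational root of the monic integer polynomial f(x) = x^3 - 43x - 45 must be an integer dividing the constant term -45, i.e. one of ±{1, 3, 5, 9, 15, 45}. Evaluating: f(1) = -87, f(-1) = -3, f(3) = -147, f(-3) = 57, f(5) = -135, f(-5) = 45, f(9) = 297, f(-9) = -387, f(15) = 2685, f(-15) = -2775, f(45) = 89145, f(-45) = -89235; none is 0, so f has no rational root and is therefore irreducible over Q (a cubic with no linear factor over a field is irreducible). For an irreducible cubic, the Galois group is A_3 or S_3 according as the discriminant disc(f) = -4a^3 - 27b^2 = -4·(-43)^3 - 27·(-45)^2 = 263353 is or is not a square in Q. Here disc(f) = 263353 is not a perfect square in Q, so the Galois group of f over Q is not contained in A_3 and must be all of S_3. The splitting field has degree |S_3| = 6 over Q, so [K : Q] = 6.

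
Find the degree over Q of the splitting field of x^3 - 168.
[K : Q] = 6

The roots of x^3 - 168 are ∛168, ω∛168, ω^2∛168 where ω = e^(2πi/3) is a primitive cube root of unity, so K = Q(∛168, ω). Now [Q(∛168):Q] = 3 (since 168 is not a perfect cube, x^3 - 168 is irreducible) and [Q(ω):Q] = 2. Both 2 and 3 divide [K:Q], and [K:Q] ≤ 3·2 = 6, so [K:Q] = 6. (Equivalently: Q(∛168) ⊂ R but ω ∉ R, so [K : Q(∛168)] = 2.)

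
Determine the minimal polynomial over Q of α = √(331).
m_α(x) = x^2 - 331

α satisfies α^2 - 331 = 0, so x^2 - 331 annihilates α. Since d = 331 is squarefree and ≠ 1, it is not a perfect square in Q, so x^2 - 331 has no rational root and is therefore irreducible over Q (a degree-2 polynomial over a field is irreducible iff it has no root). Hence m_α(x) = x^2 - 331.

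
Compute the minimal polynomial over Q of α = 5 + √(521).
m_α(x) = x^2 - 10x - 496

From α - 5 = √(521), squaring gives (α - 5)^2 = 521, i.e. α^2 - 10α + 25 = 521, so α^2 - 10α - 496 = 0. The discriminant of x^2 - 10x - 496 is (-10)^2 - 4·(-496) = 100 + 1984 = 2084, and 4·(521) is not a perfect square in Q since 521 is squarefree and ≠ 1. Hence x^2 - 10x - 496 is irreducible over Q and is the minimal polynomial of α.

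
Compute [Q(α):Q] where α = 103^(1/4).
[Q(α):Q] = 4

α is a root of x^4 - 103. By Eisenstein's criterion at the prime p = 103 (which divides the constant term 103 but p^2 = 10609 does not, since 103 is squarefree), x^4 - 103 is irreducible over Q. Hence [Q(α):Q] = 4.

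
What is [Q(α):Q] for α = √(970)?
[Q(α):Q] = 2

[Q(α):Q] equals the degree of the minimal polynomial of α. Here α^2 = 970 and x^2 - 970 is irreducible (d = 970 is squarefree, ≠ 1, hence not a square), so deg(m_α) = 2. Thus [Q(α):Q] = 2.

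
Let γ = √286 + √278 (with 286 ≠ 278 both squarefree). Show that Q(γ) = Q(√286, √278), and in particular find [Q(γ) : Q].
[Q(γ) : Q] = 4 (equivalently, Q(γ) = Q(√286, √278))

Obviously Q(γ) ⊆ Q(√286, √278), and [Q(√286, √278):Q] = 4 (since 286, 278 are distinct squarefree integers > 1 with 79508 not a perfect square). To show equality we compute the minimal polynomial of γ. From γ = √286 + √278: γ^2 = 286 + 2√(79508) + 278 = 564 + 2√(79508), so γ^2 - 564 = 2√(79508); squaring, (γ^2 - 564)^2 = 4·79508, i.e. γ^4 - 1128γ^2 + 318096 - 318032 = 0, i.e. γ^4 - 1128γ^2 + 64 = 0. So γ is a root of x^4 - 1128x^2 + 64. This polynomial is irreducible over Q: it has no rational root (each ±√286 ± √278 is irrational), and any factorization into two quadratics over Q would force √(79508) ∈ Q (pairing opposite roots) or √286, √278 ∈ Q (other pairings), all impossible. Hence [Q(γ):Q] = 4 = [Q(√286, √278):Q], so Q(γ) = Q(√286, √278).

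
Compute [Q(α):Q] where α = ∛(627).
[Q(α):Q] = 3

The minimal polynomial of α is x^3 - 627, irreducible over Q since 627 is not a perfect cube (so x^3 - 627 has no rational root). Hence [Q(α):Q] = deg(m_α) = 3.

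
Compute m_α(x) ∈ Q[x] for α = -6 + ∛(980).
m_α(x) = x^3 + 18x^2 + 108x - 764

Set β = α + 6 = ∛(980), so β^3 = 980. Then (α + 6)^3 - 980 = 0, i.e. α is a root of g(x) = (x + 6)^3 - 980 = x^3 + 18x^2 + 108x - 764. Since g(x) = h(x + 6) where h(x) = x^3 - 980, and h is irreducible over Q (because 980 is not a perfect cube, so h has no rational root, and a monic cubic with no rational root is irreducible), g is also irreducible (irreducibility is preserved under the substitution x → x + 6). Hence m_α(x) = x^3 + 18x^2 + 108x - 764.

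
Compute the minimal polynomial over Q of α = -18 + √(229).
m_α(x) = x^2 + 36x + 95

From α + 18 = √(229), squaring gives (α + 18)^2 = 229, i.e. α^2 + 36α + 324 = 229, so α^2 + 36α + 95 = 0. The discriminant of x^2 + 36x + 95 is (36)^2 - 4·(95) = 1296 - 380 = 916, and 4·(229) is not a perfect square in Q since 229 is squarefree and ≠ 1. Hence x^2 + 36x + 95 is irreducible over Q and is the minimal polynomial of α.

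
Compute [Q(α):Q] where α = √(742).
[Q(α):Q] = 2

[Q(α):Q] equals the degree of the minimal polynomial of α. Here α^2 = 742 and x^2 - 742 is irreducible (d = 742 is squarefree, ≠ 1, hence not a square), so deg(m_α) = 2. Thus [Q(α):Q] = 2.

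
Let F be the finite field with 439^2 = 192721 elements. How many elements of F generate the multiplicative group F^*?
There are φ(192720) = 46080 primitive elements

F_q^* is cyclic of order q - 1 = 192720. A cyclic group of order m has exactly φ(m) generators. Here m = 192720 = 2^4 · 3 · 5 · 11 · 73, so the number of primitive elements is φ(192720) = 46080.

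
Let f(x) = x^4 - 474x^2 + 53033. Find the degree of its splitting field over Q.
[K : Q] = 4

Solving the quadratic in x^2: x^2 = (474 ± √(474^2 - 4·53033))/2 = (474 ± √12544)/2 = (474 ± 112)/2, giving x^2 = 181 or x^2 = 293. So f(x) = (x^2 - 181)(x^2 - 293) and the roots of f are ±√181, ±√293. Hence the splitting field is K = Q(√181, √293). Since 181 and 293 are distinct squarefree integers > 1, their product 53033 is not a perfect square, so √293 ∉ Q(√181). By the tower law [K:Q] = [Q(√181,√293):Q(√181)] · [Q(√181):Q] = 2 · 2 = 4.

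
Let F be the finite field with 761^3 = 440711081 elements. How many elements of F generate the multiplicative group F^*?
There are φ(440711080) = 167006016 primitive elements

F_q^* is cyclic of order q - 1 = 440711080. A cyclic group of order m has exactly φ(m) generators. Here m = 440711080 = 2^3 · 5 · 19 · 579883, so the number of primitive elements is φ(440711080) = 167006016.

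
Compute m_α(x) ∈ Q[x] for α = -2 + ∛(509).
m_α(x) = x^3 + 6x^2 + 12x - 501

Set β = α + 2 = ∛(509), so β^3 = 509. Then (α + 2)^3 - 509 = 0, i.e. α is a root of g(x) = (x + 2)^3 - 509 = x^3 + 6x^2 + 12x - 501. Since g(x) = h(x + 2) where h(x) = x^3 - 509, and h is irreducible over Q (because 509 is not a perfect cube, so h has no rational root, and a monic cubic with no rational root is irreducible), g is also irreducible (irreducibility is preserved under the substitution x → x + 2). Hence m_α(x) = x^3 + 6x^2 + 12x - 501.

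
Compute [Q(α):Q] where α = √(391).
[Q(α):Q] = 2

[Q(α):Q] equals the degree of the minimal polynomial of α. Here α^2 = 391 and x^2 - 391 is irreducible (d = 391 is squarefree, ≠ 1, hence not a square), so deg(m_α) = 2. Thus [Q(α):Q] = 2.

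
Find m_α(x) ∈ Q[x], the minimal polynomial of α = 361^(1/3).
m_α(x) = x^3 - 361

α satisfies α^3 = 361, so x^3 - 361 annihilates α. By the rational root test, a rational root p/q (in lowest terms) of x^3 - 361 would satisfy p^3 = 361 q^3, forcing q = 1 and p^3 = 361; but 361 is not a perfect cube, contradiction. A monic cubic over Q with no rational root is irreducible (any nontrivial factorization would include a linear factor). Hence x^3 - 361 is the minimal polynomial of α, and in particular [Q(α):Q] = 3.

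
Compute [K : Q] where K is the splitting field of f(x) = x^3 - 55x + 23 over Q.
[K : Q] = 6

By the rational root test, any rational root of the monic integer polynomial f(x) = x^3 - 55x + 23 must be an integer dividing the constant term 23, i.e. one of ±{1, 23}. Evaluating: f(1) = -31, f(-1) = 77, f(23) = 10925, f(-23) = -10879; none is 0, so f has no rational root and is therefore irreducible over Q (a cubic with no linear factor over a field is irreducible). For an irreducible cubic, the Galois group is A_3 or S_3 according as the discriminant disc(f) = -4a^3 - 27b^2 = -4·(-55)^3 - 27·(23)^2 = 651217 is or is not a square in Q. Here disc(f) = 651217 is not a perfect square in Q, so the Galois group of f over Q is not contained in A_3 and must be all of S_3. The splitting field has degree |S_3| = 6 over Q, so [K : Q] = 6.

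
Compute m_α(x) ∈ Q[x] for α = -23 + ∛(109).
m_α(x) = x^3 + 69x^2 + 1587x + 12058

Set β = α + 23 = ∛(109), so β^3 = 109. Then (α + 23)^3 - 109 = 0, i.e. α is a root of g(x) = (x + 23)^3 - 109 = x^3 + 69x^2 + 1587x + 12058. Since g(x) = h(x + 23) where h(x) = x^3 - 109, and h is irreducible over Q (because 109 is not a perfect cube, so h has no rational root, and a monic cubic with no rational root is irreducible), g is also irreducible (irreducibility is preserved under the substitution x → x + 23). Hence m_α(x) = x^3 + 69x^2 + 1587x + 12058.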